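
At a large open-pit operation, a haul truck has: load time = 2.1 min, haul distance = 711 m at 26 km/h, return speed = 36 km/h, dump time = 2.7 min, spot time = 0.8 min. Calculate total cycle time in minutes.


8.4258 min

Convert haul speed to m/min: 26 * 1000/60 = 433.3333333 m/min
Haul time = 711 / 433.3333333 = 1.640769231 min
Convert return speed to m/min: 36 * 1000/60 = 600 m/min
Return time = 711 / 600 = 1.185 min
Total cycle time:
= 2.1 + 1.640769231 + 2.7 + 1.185 + 0.8
= 8.4258 min


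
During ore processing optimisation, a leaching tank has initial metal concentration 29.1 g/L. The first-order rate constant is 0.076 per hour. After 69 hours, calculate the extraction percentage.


Compute the exponent:
-k * t = -0.076 * 69 = -5.244
Remaining concentration:
C = 29.1 * exp(-5.244)
= 29.1 * 0.005279098154
= 0.1536217563 g/L
Extracted = 29.1 - 0.1536217563 = 28.94637824 g/L
Extraction % = 28.94637824 / 29.1 * 100
= 99.4721%

99.4721%


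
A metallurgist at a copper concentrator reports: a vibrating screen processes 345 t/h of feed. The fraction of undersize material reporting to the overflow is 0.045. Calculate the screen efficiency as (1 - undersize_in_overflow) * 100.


95.5%

Screen efficiency = (1 - fraction of undersize in overflow) * 100
= (1 - 0.045) * 100
= 0.955 * 100
= 95.5%


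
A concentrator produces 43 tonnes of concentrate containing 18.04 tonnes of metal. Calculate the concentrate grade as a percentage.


Grade = (metal in concentrate / concentrate mass) * 100
= (18.04 / 43) * 100
= 0.4195348837 * 100
= 41.9535%

41.9535%


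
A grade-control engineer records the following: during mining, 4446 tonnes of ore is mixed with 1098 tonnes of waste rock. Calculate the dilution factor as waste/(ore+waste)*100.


19.8052%

Total material = ore + waste
= 4446 + 1098 = 5544 tonnes
Dilution = waste / total * 100
= 1098 / 5544 * 100
= 0.1980519481 * 100
= 19.8052%


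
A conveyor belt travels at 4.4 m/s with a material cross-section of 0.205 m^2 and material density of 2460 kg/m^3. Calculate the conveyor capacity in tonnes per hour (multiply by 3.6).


7988.112 t/h

Volumetric flow = speed * area
= 4.4 * 0.205 = 0.902 m^3/s
Mass flow = volumetric * density
= 0.902 * 2460 = 2218.92 kg/s
Convert to t/h: multiply by 3.6
Capacity = 2218.92 * 3.6
= 7988.112 t/h


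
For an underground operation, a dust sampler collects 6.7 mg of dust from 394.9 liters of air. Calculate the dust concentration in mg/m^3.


Convert liters to m^3: 1 m^3 = 1000 L
Concentration = mass / volume * 1000
= 6.7 / 394.9 * 1000
= 0.01696632059 * 1000
= 16.9663 mg/m^3

16.9663 mg/m^3


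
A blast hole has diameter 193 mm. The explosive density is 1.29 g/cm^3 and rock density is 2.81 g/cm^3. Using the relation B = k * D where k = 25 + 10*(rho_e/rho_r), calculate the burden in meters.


First, compute k:
rho_e / rho_r = 1.29 / 2.81 = 0.4590747331
k = 25 + 10 * 0.4590747331 = 29.59074733
Then, compute burden:
B = k * D / 1000 = 29.59074733 * 193 / 1000
= 5711.014235 / 1000
= 5.711 m

5.711 m


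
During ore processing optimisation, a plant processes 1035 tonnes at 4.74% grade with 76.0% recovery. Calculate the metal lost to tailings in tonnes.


Total metal in feed:
= 1035 * 4.74 / 100 = 49.059 tonnes
Metal recovered:
= 49.059 * 76.0 / 100 = 37.28484 tonnes
Metal lost to tailings:
= 49.059 - 37.28484
= 11.7742 tonnes

11.7742 tonnes


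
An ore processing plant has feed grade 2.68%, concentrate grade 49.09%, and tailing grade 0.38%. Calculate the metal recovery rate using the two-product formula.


Using the two-product formula:
R = 100 * c * (f - t) / (f * (c - t))
Numerator = 100 * 49.09 * (2.68 - 0.38)
= 100 * 49.09 * 2.3
= 11290.7
Denominator = 2.68 * (49.09 - 0.38)
= 2.68 * 48.71
= 130.5428
R = 11290.7 / 130.5428
= 86.4904%

86.4904%


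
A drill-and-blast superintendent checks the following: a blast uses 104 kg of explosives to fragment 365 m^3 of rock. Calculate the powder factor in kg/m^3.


0.2849 kg/m^3

Powder factor = explosive mass / rock volume
= 104 / 365
= 0.2849 kg/m^3


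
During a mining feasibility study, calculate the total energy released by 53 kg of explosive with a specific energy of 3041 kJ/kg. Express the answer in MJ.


Energy = mass * specific_energy / 1000
= 53 * 3041 / 1000
= 161173 / 1000
= 161.173 MJ

161.173 MJ


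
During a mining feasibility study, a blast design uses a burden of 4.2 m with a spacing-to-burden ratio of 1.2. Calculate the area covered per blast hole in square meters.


21.168 m^2

First, find the spacing:
Spacing = burden * ratio = 4.2 * 1.2
= 5.04 m
Then, calculate the area:
Area = burden * spacing = 4.2 * 5.04
= 21.168 m^2


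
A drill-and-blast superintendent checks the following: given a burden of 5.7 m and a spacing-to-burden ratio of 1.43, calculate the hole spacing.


8.151 m

Spacing = burden * ratio
= 5.7 * 1.43
= 8.151 m


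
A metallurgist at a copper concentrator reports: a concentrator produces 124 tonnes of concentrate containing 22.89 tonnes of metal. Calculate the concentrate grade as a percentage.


18.4597%

Grade = (metal in concentrate / concentrate mass) * 100
= (22.89 / 124) * 100
= 0.1845967742 * 100
= 18.4597%


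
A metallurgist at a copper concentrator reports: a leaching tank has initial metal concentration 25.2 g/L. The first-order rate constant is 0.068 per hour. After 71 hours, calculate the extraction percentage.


99.1997%

Compute the exponent:
-k * t = -0.068 * 71 = -4.828
Remaining concentration:
C = 25.2 * exp(-4.828)
= 25.2 * 0.008002510292
= 0.2016632594 g/L
Extracted = 25.2 - 0.2016632594 = 24.99833674 g/L
Extraction % = 24.99833674 / 25.2 * 100
= 99.1997%


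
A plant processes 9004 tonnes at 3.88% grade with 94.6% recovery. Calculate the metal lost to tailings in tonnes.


18.8652 tonnes

Total metal in feed:
= 9004 * 3.88 / 100 = 349.3552 tonnes
Metal recovered:
= 349.3552 * 94.6 / 100 = 330.4900192 tonnes
Metal lost to tailings:
= 349.3552 - 330.4900192
= 18.8652 tonnes


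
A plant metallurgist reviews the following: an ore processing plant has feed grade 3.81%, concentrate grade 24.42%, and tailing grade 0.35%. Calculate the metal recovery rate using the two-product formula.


92.1342%

Using the two-product formula:
R = 100 * c * (f - t) / (f * (c - t))
Numerator = 100 * 24.42 * (3.81 - 0.35)
= 100 * 24.42 * 3.46
= 8449.32
Denominator = 3.81 * (24.42 - 0.35)
= 3.81 * 24.07
= 91.7067
R = 8449.32 / 91.7067
= 92.1342%


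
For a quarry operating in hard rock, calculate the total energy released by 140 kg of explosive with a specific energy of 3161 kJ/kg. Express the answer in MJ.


442.54 MJ

Energy = mass * specific_energy / 1000
= 140 * 3161 / 1000
= 442540 / 1000
= 442.54 MJ


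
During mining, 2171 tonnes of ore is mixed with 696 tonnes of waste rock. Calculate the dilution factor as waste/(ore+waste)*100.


24.2762%

Total material = ore + waste
= 2171 + 696 = 2867 tonnes
Dilution = waste / total * 100
= 696 / 2867 * 100
= 0.2427624695 * 100
= 24.2762%


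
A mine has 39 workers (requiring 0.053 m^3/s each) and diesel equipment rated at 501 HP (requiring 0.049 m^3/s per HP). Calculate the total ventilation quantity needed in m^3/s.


26.616 m^3/s

Airflow for workers:
Q_people = 39 * 0.053 = 2.067 m^3/s
Airflow for diesel equipment:
Q_diesel = 501 * 0.049 = 24.549 m^3/s
Total ventilation:
Q_total = 2.067 + 24.549
= 26.616 m^3/s


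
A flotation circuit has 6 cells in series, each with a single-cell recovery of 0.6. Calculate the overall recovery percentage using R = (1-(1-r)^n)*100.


99.5904%

Complement of single-cell recovery:
1 - r = 1 - 0.6 = 0.4
Raise to power n:
(1 - r)^6 = 0.4^6 = 0.004096
Overall recovery:
R = (1 - 0.004096) * 100
= 99.5904%


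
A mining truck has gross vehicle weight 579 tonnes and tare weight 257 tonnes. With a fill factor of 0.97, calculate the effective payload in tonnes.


Maximum payload = gross - tare
= 579 - 257 = 322 tonnes
Effective payload = max payload * fill factor
= 322 * 0.97
= 312.34 tonnes

312.34 tonnes


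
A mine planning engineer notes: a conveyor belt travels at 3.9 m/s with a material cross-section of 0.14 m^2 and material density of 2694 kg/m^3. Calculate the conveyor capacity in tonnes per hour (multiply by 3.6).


Volumetric flow = speed * area
= 3.9 * 0.14 = 0.546 m^3/s
Mass flow = volumetric * density
= 0.546 * 2694 = 1470.924 kg/s
Convert to t/h: multiply by 3.6
Capacity = 1470.924 * 3.6
= 5295.3264 t/h

5295.3264 t/h


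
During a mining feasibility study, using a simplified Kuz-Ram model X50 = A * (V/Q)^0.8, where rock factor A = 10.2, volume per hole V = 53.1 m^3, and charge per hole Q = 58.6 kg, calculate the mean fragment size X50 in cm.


Compute V/Q:
V/Q = 53.1 / 58.6 = 0.9061433447
Raise to the power 0.8:
(V/Q)^0.8 = 0.9061433447^0.8 = 0.9241820392
Multiply by A:
X50 = 10.2 * 0.9241820392
= 9.4267 cm

9.4267 cm


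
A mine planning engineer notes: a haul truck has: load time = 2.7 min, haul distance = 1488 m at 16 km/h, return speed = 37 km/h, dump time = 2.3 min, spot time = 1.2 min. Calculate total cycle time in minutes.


Convert haul speed to m/min: 16 * 1000/60 = 266.6666667 m/min
Haul time = 1488 / 266.6666667 = 5.58 min
Convert return speed to m/min: 37 * 1000/60 = 616.6666667 m/min
Return time = 1488 / 616.6666667 = 2.412972973 min
Total cycle time:
= 2.7 + 5.58 + 2.3 + 2.412972973 + 1.2
= 14.193 min

14.193 min


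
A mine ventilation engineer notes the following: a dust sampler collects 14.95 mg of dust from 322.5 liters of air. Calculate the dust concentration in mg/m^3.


Convert liters to m^3: 1 m^3 = 1000 L
Concentration = mass / volume * 1000
= 14.95 / 322.5 * 1000
= 0.04635658915 * 1000
= 46.3566 mg/m^3

46.3566 mg/m^3


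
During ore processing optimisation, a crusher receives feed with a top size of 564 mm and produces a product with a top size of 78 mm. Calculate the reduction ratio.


Reduction ratio = feed size / product size
= 564 / 78
= 7.2308

7.2308


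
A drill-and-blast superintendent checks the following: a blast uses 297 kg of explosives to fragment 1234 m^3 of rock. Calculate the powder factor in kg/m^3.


Powder factor = explosive mass / rock volume
= 297 / 1234
= 0.2407 kg/m^3

0.2407 kg/m^3


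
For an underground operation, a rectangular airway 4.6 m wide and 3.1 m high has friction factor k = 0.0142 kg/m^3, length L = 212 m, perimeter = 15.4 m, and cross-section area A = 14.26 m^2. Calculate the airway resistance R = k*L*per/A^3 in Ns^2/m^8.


0.016 Ns^2/m^8

Compute the numerator:
k * L * per = 0.0142 * 212 * 15.4
= 46.36016
Compute the denominator:
A^3 = 14.26^3 = 2899.736776
Resistance:
R = 46.36016 / 2899.736776
= 0.016 Ns^2/m^8


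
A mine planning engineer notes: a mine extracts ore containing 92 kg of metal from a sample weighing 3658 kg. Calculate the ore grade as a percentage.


2.515%

Ore grade = (metal mass / ore mass) * 100
= (92 / 3658) * 100
= 0.02515035539 * 100
= 2.515%


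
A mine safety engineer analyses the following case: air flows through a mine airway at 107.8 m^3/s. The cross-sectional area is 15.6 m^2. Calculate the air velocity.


Velocity = flow rate / cross-sectional area
= 107.8 / 15.6
= 6.9103 m/s

6.9103 m/s


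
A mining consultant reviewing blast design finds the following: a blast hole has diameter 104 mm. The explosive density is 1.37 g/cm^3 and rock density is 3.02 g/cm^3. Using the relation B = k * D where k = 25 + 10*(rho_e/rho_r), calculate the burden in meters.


3.0718 m

First, compute k:
rho_e / rho_r = 1.37 / 3.02 = 0.4536423841
k = 25 + 10 * 0.4536423841 = 29.53642384
Then, compute burden:
B = k * D / 1000 = 29.53642384 * 104 / 1000
= 3071.788079 / 1000
= 3.0718 m


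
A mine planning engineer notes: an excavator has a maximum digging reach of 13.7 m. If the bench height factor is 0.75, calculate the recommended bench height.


Bench height = reach * factor
= 13.7 * 0.75
= 10.275 m

10.275 m


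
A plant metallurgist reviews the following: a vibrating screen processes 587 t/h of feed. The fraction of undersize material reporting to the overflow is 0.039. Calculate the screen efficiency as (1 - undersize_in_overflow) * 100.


Screen efficiency = (1 - fraction of undersize in overflow) * 100
= (1 - 0.039) * 100
= 0.961 * 100
= 96.1%

96.1%


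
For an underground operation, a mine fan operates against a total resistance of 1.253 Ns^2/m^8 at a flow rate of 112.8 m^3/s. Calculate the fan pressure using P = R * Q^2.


Compute Q^2:
Q^2 = 112.8^2 = 12723.84
Compute pressure:
P = R * Q^2 = 1.253 * 12723.84
= 15942.9715 Pa

15942.9715 Pa


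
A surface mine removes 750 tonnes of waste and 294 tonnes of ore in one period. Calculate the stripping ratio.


Stripping ratio = waste tonnage / ore tonnage
= 750 / 294
= 2.551

2.551


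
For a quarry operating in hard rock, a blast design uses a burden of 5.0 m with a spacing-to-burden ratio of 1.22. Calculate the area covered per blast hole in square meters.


30.5 m^2

First, find the spacing:
Spacing = burden * ratio = 5.0 * 1.22
= 6.1 m
Then, calculate the area:
Area = burden * spacing = 5.0 * 6.1
= 30.5 m^2


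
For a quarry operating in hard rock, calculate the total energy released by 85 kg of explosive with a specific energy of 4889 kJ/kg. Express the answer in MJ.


415.565 MJ

Energy = mass * specific_energy / 1000
= 85 * 4889 / 1000
= 415565 / 1000
= 415.565 MJ


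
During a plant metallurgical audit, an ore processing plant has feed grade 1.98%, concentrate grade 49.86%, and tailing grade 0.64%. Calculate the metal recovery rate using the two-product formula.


Using the two-product formula:
R = 100 * c * (f - t) / (f * (c - t))
Numerator = 100 * 49.86 * (1.98 - 0.64)
= 100 * 49.86 * 1.34
= 6681.24
Denominator = 1.98 * (49.86 - 0.64)
= 1.98 * 49.22
= 97.4556
R = 6681.24 / 97.4556
= 68.5568%

68.5568%


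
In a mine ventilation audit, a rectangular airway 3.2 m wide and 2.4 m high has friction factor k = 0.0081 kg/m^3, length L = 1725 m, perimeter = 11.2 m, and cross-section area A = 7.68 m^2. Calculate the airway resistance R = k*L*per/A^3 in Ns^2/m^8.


Compute the numerator:
k * L * per = 0.0081 * 1725 * 11.2
= 156.492
Compute the denominator:
A^3 = 7.68^3 = 452.984832
Resistance:
R = 156.492 / 452.984832
= 0.3455 Ns^2/m^8

0.3455 Ns^2/m^8


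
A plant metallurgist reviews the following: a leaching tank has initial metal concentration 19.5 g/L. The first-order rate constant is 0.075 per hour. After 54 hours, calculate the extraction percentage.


98.2578%

Compute the exponent:
-k * t = -0.075 * 54 = -4.05
Remaining concentration:
C = 19.5 * exp(-4.05)
= 19.5 * 0.01742237464
= 0.3397363055 g/L
Extracted = 19.5 - 0.3397363055 = 19.16026369 g/L
Extraction % = 19.16026369 / 19.5 * 100
= 98.2578%


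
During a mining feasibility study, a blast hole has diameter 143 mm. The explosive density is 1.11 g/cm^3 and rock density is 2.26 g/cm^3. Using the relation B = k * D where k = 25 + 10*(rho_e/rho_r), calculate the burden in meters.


4.2773 m

First, compute k:
rho_e / rho_r = 1.11 / 2.26 = 0.4911504425
k = 25 + 10 * 0.4911504425 = 29.91150442
Then, compute burden:
B = k * D / 1000 = 29.91150442 * 143 / 1000
= 4277.345133 / 1000
= 4.2773 m


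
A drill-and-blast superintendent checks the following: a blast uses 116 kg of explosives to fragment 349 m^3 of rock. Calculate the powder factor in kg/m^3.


Powder factor = explosive mass / rock volume
= 116 / 349
= 0.3324 kg/m^3

0.3324 kg/m^3


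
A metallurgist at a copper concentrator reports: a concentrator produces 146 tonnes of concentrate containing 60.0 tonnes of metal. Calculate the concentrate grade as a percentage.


Grade = (metal in concentrate / concentrate mass) * 100
= (60.0 / 146) * 100
= 0.4109589041 * 100
= 41.0959%

41.0959%


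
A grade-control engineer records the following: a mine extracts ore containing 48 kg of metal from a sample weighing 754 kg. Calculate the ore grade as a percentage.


6.366%

Ore grade = (metal mass / ore mass) * 100
= (48 / 754) * 100
= 0.06366047745 * 100
= 6.366%


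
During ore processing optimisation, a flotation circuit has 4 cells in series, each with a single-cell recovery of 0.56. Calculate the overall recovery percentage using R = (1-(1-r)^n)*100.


Complement of single-cell recovery:
1 - r = 1 - 0.56 = 0.44
Raise to power n:
(1 - r)^4 = 0.44^4 = 0.03748096
Overall recovery:
R = (1 - 0.03748096) * 100
= 96.2519%

96.2519%


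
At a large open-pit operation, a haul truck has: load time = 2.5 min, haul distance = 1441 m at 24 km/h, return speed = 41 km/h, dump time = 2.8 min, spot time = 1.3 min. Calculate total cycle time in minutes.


12.3113 min

Convert haul speed to m/min: 24 * 1000/60 = 400 m/min
Haul time = 1441 / 400 = 3.6025 min
Convert return speed to m/min: 41 * 1000/60 = 683.3333333 m/min
Return time = 1441 / 683.3333333 = 2.108780488 min
Total cycle time:
= 2.5 + 3.6025 + 2.8 + 2.108780488 + 1.3
= 12.3113 min


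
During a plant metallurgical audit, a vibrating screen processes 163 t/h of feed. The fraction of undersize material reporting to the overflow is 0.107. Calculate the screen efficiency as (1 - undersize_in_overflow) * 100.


Screen efficiency = (1 - fraction of undersize in overflow) * 100
= (1 - 0.107) * 100
= 0.893 * 100
= 89.3%

89.3%


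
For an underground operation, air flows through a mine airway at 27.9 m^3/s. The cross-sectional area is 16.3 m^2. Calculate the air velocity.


Velocity = flow rate / cross-sectional area
= 27.9 / 16.3
= 1.7117 m/s

1.7117 m/s


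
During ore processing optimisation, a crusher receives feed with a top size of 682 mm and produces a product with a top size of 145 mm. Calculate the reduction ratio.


4.7034

Reduction ratio = feed size / product size
= 682 / 145
= 4.7034


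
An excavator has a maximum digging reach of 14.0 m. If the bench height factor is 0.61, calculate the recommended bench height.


8.54 m

Bench height = reach * factor
= 14.0 * 0.61
= 8.54 m


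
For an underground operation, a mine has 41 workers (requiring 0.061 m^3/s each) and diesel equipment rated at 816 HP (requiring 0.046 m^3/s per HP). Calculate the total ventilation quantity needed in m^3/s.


Airflow for workers:
Q_people = 41 * 0.061 = 2.501 m^3/s
Airflow for diesel equipment:
Q_diesel = 816 * 0.046 = 37.536 m^3/s
Total ventilation:
Q_total = 2.501 + 37.536
= 40.037 m^3/s

40.037 m^3/s


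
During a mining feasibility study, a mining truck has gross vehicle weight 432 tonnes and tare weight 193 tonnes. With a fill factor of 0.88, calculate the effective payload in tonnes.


Maximum payload = gross - tare
= 432 - 193 = 239 tonnes
Effective payload = max payload * fill factor
= 239 * 0.88
= 210.32 tonnes

210.32 tonnes


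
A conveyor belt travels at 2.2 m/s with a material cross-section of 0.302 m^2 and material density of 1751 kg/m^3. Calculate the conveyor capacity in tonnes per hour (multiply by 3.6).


Volumetric flow = speed * area
= 2.2 * 0.302 = 0.6644 m^3/s
Mass flow = volumetric * density
= 0.6644 * 1751 = 1163.3644 kg/s
Convert to t/h: multiply by 3.6
Capacity = 1163.3644 * 3.6
= 4188.1118 t/h

4188.1118 t/h


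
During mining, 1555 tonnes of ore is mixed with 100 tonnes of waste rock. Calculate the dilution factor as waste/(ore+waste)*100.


6.0423%

Total material = ore + waste
= 1555 + 100 = 1655 tonnes
Dilution = waste / total * 100
= 100 / 1655 * 100
= 0.06042296073 * 100
= 6.0423%


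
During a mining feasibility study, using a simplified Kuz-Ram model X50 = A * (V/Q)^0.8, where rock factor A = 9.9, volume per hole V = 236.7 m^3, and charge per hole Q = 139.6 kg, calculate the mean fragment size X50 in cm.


Compute V/Q:
V/Q = 236.7 / 139.6 = 1.695558739
Raise to the power 0.8:
(V/Q)^0.8 = 1.695558739^0.8 = 1.525633694
Multiply by A:
X50 = 9.9 * 1.525633694
= 15.1038 cm

15.1038 cm


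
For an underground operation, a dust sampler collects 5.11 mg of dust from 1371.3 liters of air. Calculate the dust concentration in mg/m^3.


Convert liters to m^3: 1 m^3 = 1000 L
Concentration = mass / volume * 1000
= 5.11 / 1371.3 * 1000
= 0.003726391016 * 1000
= 3.7264 mg/m^3

3.7264 mg/m^3


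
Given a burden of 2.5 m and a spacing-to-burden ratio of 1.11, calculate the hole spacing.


Spacing = burden * ratio
= 2.5 * 1.11
= 2.775 m

2.775 m


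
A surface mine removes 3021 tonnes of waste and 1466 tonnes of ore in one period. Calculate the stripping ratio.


Stripping ratio = waste tonnage / ore tonnage
= 3021 / 1466
= 2.0607

2.0607


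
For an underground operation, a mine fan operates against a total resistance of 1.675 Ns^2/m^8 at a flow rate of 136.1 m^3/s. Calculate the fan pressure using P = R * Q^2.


Compute Q^2:
Q^2 = 136.1^2 = 18523.21
Compute pressure:
P = R * Q^2 = 1.675 * 18523.21
= 31026.3768 Pa

31026.3768 Pa


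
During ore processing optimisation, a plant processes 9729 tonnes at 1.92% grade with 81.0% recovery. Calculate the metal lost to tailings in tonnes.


Total metal in feed:
= 9729 * 1.92 / 100 = 186.7968 tonnes
Metal recovered:
= 186.7968 * 81.0 / 100 = 151.305408 tonnes
Metal lost to tailings:
= 186.7968 - 151.305408
= 35.4914 tonnes

35.4914 tonnes


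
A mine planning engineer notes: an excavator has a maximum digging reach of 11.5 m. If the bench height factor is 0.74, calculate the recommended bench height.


Bench height = reach * factor
= 11.5 * 0.74
= 8.51 m

8.51 m


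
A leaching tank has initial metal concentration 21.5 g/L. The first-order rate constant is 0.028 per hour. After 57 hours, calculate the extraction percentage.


79.7294%

Compute the exponent:
-k * t = -0.028 * 57 = -1.596
Remaining concentration:
C = 21.5 * exp(-1.596)
= 21.5 * 0.2027057214
= 4.35817301 g/L
Extracted = 21.5 - 4.35817301 = 17.14182699 g/L
Extraction % = 17.14182699 / 21.5 * 100
= 79.7294%


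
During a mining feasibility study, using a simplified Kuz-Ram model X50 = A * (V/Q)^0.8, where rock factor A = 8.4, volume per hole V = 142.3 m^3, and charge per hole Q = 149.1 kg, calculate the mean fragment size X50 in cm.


8.0921 cm

Compute V/Q:
V/Q = 142.3 / 149.1 = 0.9543930248
Raise to the power 0.8:
(V/Q)^0.8 = 0.9543930248^0.8 = 0.9633449061
Multiply by A:
X50 = 8.4 * 0.9633449061
= 8.0921 cm


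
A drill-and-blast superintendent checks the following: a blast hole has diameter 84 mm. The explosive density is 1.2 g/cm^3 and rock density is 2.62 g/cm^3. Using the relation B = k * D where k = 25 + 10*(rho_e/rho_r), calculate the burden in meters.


First, compute k:
rho_e / rho_r = 1.2 / 2.62 = 0.4580152672
k = 25 + 10 * 0.4580152672 = 29.58015267
Then, compute burden:
B = k * D / 1000 = 29.58015267 * 84 / 1000
= 2484.732824 / 1000
= 2.4847 m

2.4847 m


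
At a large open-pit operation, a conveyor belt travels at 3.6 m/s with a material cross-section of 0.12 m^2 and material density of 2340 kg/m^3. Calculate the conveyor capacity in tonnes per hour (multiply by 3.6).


Volumetric flow = speed * area
= 3.6 * 0.12 = 0.432 m^3/s
Mass flow = volumetric * density
= 0.432 * 2340 = 1010.88 kg/s
Convert to t/h: multiply by 3.6
Capacity = 1010.88 * 3.6
= 3639.168 t/h

3639.168 t/h


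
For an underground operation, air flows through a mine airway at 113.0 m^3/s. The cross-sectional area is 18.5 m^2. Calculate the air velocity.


6.1081 m/s

Velocity = flow rate / cross-sectional area
= 113.0 / 18.5
= 6.1081 m/s


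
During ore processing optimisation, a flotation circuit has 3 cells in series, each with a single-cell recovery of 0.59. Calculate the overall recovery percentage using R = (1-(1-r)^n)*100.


Complement of single-cell recovery:
1 - r = 1 - 0.59 = 0.41
Raise to power n:
(1 - r)^3 = 0.41^3 = 0.068921
Overall recovery:
R = (1 - 0.068921) * 100
= 93.1079%

93.1079%


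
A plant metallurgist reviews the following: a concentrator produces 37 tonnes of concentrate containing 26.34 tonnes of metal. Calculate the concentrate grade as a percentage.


71.1892%

Grade = (metal in concentrate / concentrate mass) * 100
= (26.34 / 37) * 100
= 0.7118918919 * 100
= 71.1892%


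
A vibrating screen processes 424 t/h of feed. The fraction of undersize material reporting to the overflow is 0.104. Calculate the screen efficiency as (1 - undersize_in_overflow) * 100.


Screen efficiency = (1 - fraction of undersize in overflow) * 100
= (1 - 0.104) * 100
= 0.896 * 100
= 89.6%

89.6%


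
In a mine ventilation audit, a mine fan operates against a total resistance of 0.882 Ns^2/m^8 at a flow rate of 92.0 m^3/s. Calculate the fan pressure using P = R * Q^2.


7465.248 Pa

Compute Q^2:
Q^2 = 92.0^2 = 8464.0
Compute pressure:
P = R * Q^2 = 0.882 * 8464.0
= 7465.248 Pa


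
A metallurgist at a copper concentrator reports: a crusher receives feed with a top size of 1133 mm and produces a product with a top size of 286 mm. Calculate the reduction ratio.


3.9615

Reduction ratio = feed size / product size
= 1133 / 286
= 3.9615


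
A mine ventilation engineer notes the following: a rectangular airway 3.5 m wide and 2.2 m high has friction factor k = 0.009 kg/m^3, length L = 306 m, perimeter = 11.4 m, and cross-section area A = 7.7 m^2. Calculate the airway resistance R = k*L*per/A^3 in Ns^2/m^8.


0.0688 Ns^2/m^8

Compute the numerator:
k * L * per = 0.009 * 306 * 11.4
= 31.3956
Compute the denominator:
A^3 = 7.7^3 = 456.533
Resistance:
R = 31.3956 / 456.533
= 0.0688 Ns^2/m^8


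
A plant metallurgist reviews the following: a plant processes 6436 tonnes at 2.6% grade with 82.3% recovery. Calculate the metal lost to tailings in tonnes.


29.6185 tonnes

Total metal in feed:
= 6436 * 2.6 / 100 = 167.336 tonnes
Metal recovered:
= 167.336 * 82.3 / 100 = 137.717528 tonnes
Metal lost to tailings:
= 167.336 - 137.717528
= 29.6185 tonnes


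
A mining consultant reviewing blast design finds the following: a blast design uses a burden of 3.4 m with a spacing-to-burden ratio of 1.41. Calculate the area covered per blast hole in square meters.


16.2996 m^2

First, find the spacing:
Spacing = burden * ratio = 3.4 * 1.41
= 4.794 m
Then, calculate the area:
Area = burden * spacing = 3.4 * 4.794
= 16.2996 m^2


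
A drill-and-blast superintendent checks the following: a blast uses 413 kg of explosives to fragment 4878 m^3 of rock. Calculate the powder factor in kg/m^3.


Powder factor = explosive mass / rock volume
= 413 / 4878
= 0.0847 kg/m^3

0.0847 kg/m^3


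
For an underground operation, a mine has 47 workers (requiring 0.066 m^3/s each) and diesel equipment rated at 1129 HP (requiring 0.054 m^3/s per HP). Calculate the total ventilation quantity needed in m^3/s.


64.068 m^3/s

Airflow for workers:
Q_people = 47 * 0.066 = 3.102 m^3/s
Airflow for diesel equipment:
Q_diesel = 1129 * 0.054 = 60.966 m^3/s
Total ventilation:
Q_total = 3.102 + 60.966
= 64.068 m^3/s


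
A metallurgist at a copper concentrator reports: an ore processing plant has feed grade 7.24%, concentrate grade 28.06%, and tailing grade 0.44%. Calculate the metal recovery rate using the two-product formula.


95.4189%

Using the two-product formula:
R = 100 * c * (f - t) / (f * (c - t))
Numerator = 100 * 28.06 * (7.24 - 0.44)
= 100 * 28.06 * 6.8
= 19080.8
Denominator = 7.24 * (28.06 - 0.44)
= 7.24 * 27.62
= 199.9688
R = 19080.8 / 199.9688
= 95.4189%


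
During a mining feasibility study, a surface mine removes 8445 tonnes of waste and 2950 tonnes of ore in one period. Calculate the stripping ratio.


Stripping ratio = waste tonnage / ore tonnage
= 8445 / 2950
= 2.8627

2.8627


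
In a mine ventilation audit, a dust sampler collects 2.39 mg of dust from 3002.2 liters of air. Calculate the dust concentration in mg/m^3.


0.7961 mg/m^3

Convert liters to m^3: 1 m^3 = 1000 L
Concentration = mass / volume * 1000
= 2.39 / 3002.2 * 1000
= 0.0007960828726 * 1000
= 0.7961 mg/m^3


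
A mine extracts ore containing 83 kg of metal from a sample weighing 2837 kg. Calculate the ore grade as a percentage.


Ore grade = (metal mass / ore mass) * 100
= (83 / 2837) * 100
= 0.02925625661 * 100
= 2.9256%

2.9256%


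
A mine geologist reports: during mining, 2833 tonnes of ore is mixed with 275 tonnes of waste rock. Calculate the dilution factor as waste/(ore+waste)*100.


Total material = ore + waste
= 2833 + 275 = 3108 tonnes
Dilution = waste / total * 100
= 275 / 3108 * 100
= 0.08848133848 * 100
= 8.8481%

8.8481%


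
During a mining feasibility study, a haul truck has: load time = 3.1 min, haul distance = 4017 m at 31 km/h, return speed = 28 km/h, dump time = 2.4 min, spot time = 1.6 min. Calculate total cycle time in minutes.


Convert haul speed to m/min: 31 * 1000/60 = 516.6666667 m/min
Haul time = 4017 / 516.6666667 = 7.77483871 min
Convert return speed to m/min: 28 * 1000/60 = 466.6666667 m/min
Return time = 4017 / 466.6666667 = 8.607857143 min
Total cycle time:
= 3.1 + 7.77483871 + 2.4 + 8.607857143 + 1.6
= 23.4827 min

23.4827 min


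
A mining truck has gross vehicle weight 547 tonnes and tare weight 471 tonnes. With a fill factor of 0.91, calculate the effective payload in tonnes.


Maximum payload = gross - tare
= 547 - 471 = 76 tonnes
Effective payload = max payload * fill factor
= 76 * 0.91
= 69.16 tonnes

69.16 tonnes


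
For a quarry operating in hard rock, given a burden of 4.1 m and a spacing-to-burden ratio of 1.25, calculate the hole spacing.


Spacing = burden * ratio
= 4.1 * 1.25
= 5.125 m

5.125 m


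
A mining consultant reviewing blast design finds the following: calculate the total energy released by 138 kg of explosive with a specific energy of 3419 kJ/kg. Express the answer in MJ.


471.822 MJ

Energy = mass * specific_energy / 1000
= 138 * 3419 / 1000
= 471822 / 1000
= 471.822 MJ


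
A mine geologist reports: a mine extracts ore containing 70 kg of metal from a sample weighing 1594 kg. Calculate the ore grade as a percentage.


4.3915%

Ore grade = (metal mass / ore mass) * 100
= (70 / 1594) * 100
= 0.04391468005 * 100
= 4.3915%


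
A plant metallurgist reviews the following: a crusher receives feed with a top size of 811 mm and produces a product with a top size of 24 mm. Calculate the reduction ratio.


33.7917

Reduction ratio = feed size / product size
= 811 / 24
= 33.7917


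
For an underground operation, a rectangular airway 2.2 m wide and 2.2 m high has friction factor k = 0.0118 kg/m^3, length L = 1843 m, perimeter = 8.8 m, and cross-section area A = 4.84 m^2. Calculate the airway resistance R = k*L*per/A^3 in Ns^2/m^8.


1.6879 Ns^2/m^8

Compute the numerator:
k * L * per = 0.0118 * 1843 * 8.8
= 191.37712
Compute the denominator:
A^3 = 4.84^3 = 113.379904
Resistance:
R = 191.37712 / 113.379904
= 1.6879 Ns^2/m^8


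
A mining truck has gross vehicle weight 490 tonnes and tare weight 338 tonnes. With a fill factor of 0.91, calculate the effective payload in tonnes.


138.32 tonnes

Maximum payload = gross - tare
= 490 - 338 = 152 tonnes
Effective payload = max payload * fill factor
= 152 * 0.91
= 138.32 tonnes


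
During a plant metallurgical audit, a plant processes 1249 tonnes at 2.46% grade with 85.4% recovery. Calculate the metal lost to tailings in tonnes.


Total metal in feed:
= 1249 * 2.46 / 100 = 30.7254 tonnes
Metal recovered:
= 30.7254 * 85.4 / 100 = 26.2394916 tonnes
Metal lost to tailings:
= 30.7254 - 26.2394916
= 4.4859 tonnes

4.4859 tonnes


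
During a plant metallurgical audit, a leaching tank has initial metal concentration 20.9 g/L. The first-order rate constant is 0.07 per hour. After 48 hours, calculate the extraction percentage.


96.5265%

Compute the exponent:
-k * t = -0.07 * 48 = -3.36
Remaining concentration:
C = 20.9 * exp(-3.36)
= 20.9 * 0.03473525894
= 0.7259669119 g/L
Extracted = 20.9 - 0.7259669119 = 20.17403309 g/L
Extraction % = 20.17403309 / 20.9 * 100
= 96.5265%


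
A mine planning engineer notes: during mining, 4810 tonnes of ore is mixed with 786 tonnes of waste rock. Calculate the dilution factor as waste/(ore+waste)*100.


14.0457%

Total material = ore + waste
= 4810 + 786 = 5596 tonnes
Dilution = waste / total * 100
= 786 / 5596 * 100
= 0.1404574696 * 100
= 14.0457%


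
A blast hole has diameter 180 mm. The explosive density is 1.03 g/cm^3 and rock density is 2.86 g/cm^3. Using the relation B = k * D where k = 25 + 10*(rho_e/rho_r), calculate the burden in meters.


First, compute k:
rho_e / rho_r = 1.03 / 2.86 = 0.3601398601
k = 25 + 10 * 0.3601398601 = 28.6013986
Then, compute burden:
B = k * D / 1000 = 28.6013986 * 180 / 1000
= 5148.251748 / 1000
= 5.1483 m

5.1483 m


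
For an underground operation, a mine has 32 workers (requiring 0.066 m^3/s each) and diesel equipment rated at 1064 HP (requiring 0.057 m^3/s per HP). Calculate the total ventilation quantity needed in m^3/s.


62.76 m^3/s

Airflow for workers:
Q_people = 32 * 0.066 = 2.112 m^3/s
Airflow for diesel equipment:
Q_diesel = 1064 * 0.057 = 60.648 m^3/s
Total ventilation:
Q_total = 2.112 + 60.648
= 62.76 m^3/s


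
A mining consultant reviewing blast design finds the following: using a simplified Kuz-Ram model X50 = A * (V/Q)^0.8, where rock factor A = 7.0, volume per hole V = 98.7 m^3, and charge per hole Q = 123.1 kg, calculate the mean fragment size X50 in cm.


5.866 cm

Compute V/Q:
V/Q = 98.7 / 123.1 = 0.8017871649
Raise to the power 0.8:
(V/Q)^0.8 = 0.8017871649^0.8 = 0.8380062926
Multiply by A:
X50 = 7.0 * 0.8380062926
= 5.866 cm


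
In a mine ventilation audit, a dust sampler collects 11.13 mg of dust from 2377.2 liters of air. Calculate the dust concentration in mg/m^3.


Convert liters to m^3: 1 m^3 = 1000 L
Concentration = mass / volume * 1000
= 11.13 / 2377.2 * 1000
= 0.004681978799 * 1000
= 4.682 mg/m^3

4.682 mg/m^3


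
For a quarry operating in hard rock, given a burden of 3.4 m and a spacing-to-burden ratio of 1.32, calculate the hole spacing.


Spacing = burden * ratio
= 3.4 * 1.32
= 4.488 m

4.488 m


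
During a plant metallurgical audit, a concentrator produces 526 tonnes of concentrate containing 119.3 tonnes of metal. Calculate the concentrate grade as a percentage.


22.6806%

Grade = (metal in concentrate / concentrate mass) * 100
= (119.3 / 526) * 100
= 0.2268060837 * 100
= 22.6806%


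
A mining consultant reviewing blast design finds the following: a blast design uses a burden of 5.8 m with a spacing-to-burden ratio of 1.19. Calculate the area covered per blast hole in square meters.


First, find the spacing:
Spacing = burden * ratio = 5.8 * 1.19
= 6.902 m
Then, calculate the area:
Area = burden * spacing = 5.8 * 6.902
= 40.0316 m^2

40.0316 m^2


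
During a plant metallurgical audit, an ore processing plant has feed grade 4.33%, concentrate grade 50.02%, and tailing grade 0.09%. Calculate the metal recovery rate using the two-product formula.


Using the two-product formula:
R = 100 * c * (f - t) / (f * (c - t))
Numerator = 100 * 50.02 * (4.33 - 0.09)
= 100 * 50.02 * 4.24
= 21208.48
Denominator = 4.33 * (50.02 - 0.09)
= 4.33 * 49.93
= 216.1969
R = 21208.48 / 216.1969
= 98.098%

98.098%


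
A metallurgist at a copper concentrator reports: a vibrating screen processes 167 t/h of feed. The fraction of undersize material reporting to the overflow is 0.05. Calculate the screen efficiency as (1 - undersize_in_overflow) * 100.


95.0%

Screen efficiency = (1 - fraction of undersize in overflow) * 100
= (1 - 0.05) * 100
= 0.95 * 100
= 95.0%


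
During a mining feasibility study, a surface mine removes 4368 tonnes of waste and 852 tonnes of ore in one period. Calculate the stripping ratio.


Stripping ratio = waste tonnage / ore tonnage
= 4368 / 852
= 5.1268

5.1268


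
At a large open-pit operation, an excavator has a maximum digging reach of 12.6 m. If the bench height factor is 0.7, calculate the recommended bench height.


8.82 m

Bench height = reach * factor
= 12.6 * 0.7
= 8.82 m


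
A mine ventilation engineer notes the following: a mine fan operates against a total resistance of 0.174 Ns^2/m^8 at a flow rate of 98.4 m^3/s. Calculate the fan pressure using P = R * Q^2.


Compute Q^2:
Q^2 = 98.4^2 = 9682.56
Compute pressure:
P = R * Q^2 = 0.174 * 9682.56
= 1684.7654 Pa

1684.7654 Pa


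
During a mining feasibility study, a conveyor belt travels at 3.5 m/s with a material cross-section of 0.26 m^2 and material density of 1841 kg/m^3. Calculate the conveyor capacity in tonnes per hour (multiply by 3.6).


Volumetric flow = speed * area
= 3.5 * 0.26 = 0.91 m^3/s
Mass flow = volumetric * density
= 0.91 * 1841 = 1675.31 kg/s
Convert to t/h: multiply by 3.6
Capacity = 1675.31 * 3.6
= 6031.116 t/h

6031.116 t/h


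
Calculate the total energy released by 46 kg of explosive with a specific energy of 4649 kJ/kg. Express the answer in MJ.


Energy = mass * specific_energy / 1000
= 46 * 4649 / 1000
= 213854 / 1000
= 213.854 MJ

213.854 MJ


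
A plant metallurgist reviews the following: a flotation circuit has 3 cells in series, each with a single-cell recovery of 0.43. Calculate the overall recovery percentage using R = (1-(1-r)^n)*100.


Complement of single-cell recovery:
1 - r = 1 - 0.43 = 0.57
Raise to power n:
(1 - r)^3 = 0.57^3 = 0.185193
Overall recovery:
R = (1 - 0.185193) * 100
= 81.4807%

81.4807%


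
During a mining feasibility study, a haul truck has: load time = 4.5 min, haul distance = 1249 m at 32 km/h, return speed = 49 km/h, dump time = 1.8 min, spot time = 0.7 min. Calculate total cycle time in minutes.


10.8713 min

Convert haul speed to m/min: 32 * 1000/60 = 533.3333333 m/min
Haul time = 1249 / 533.3333333 = 2.341875 min
Convert return speed to m/min: 49 * 1000/60 = 816.6666667 m/min
Return time = 1249 / 816.6666667 = 1.529387755 min
Total cycle time:
= 4.5 + 2.341875 + 1.8 + 1.529387755 + 0.7
= 10.8713 min


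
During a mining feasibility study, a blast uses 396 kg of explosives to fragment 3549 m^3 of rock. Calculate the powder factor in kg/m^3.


Powder factor = explosive mass / rock volume
= 396 / 3549
= 0.1116 kg/m^3

0.1116 kg/m^3


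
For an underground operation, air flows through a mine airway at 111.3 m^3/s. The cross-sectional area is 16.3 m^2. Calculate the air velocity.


6.8282 m/s

Velocity = flow rate / cross-sectional area
= 111.3 / 16.3
= 6.8282 m/s


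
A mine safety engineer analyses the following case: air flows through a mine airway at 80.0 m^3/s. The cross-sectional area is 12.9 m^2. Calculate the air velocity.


Velocity = flow rate / cross-sectional area
= 80.0 / 12.9
= 6.2016 m/s

6.2016 m/s


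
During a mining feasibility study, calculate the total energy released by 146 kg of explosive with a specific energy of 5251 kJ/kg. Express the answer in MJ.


Energy = mass * specific_energy / 1000
= 146 * 5251 / 1000
= 766646 / 1000
= 766.646 MJ

766.646 MJ


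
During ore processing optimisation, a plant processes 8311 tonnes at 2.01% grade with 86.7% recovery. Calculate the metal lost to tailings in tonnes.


22.2178 tonnes

Total metal in feed:
= 8311 * 2.01 / 100 = 167.0511 tonnes
Metal recovered:
= 167.0511 * 86.7 / 100 = 144.8333037 tonnes
Metal lost to tailings:
= 167.0511 - 144.8333037
= 22.2178 tonnes


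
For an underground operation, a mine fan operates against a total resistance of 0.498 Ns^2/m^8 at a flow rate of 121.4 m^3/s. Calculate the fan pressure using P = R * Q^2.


7339.5041 Pa

Compute Q^2:
Q^2 = 121.4^2 = 14737.96
Compute pressure:
P = R * Q^2 = 0.498 * 14737.96
= 7339.5041 Pa


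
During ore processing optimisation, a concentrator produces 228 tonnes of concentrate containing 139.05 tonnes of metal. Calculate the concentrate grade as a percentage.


Grade = (metal in concentrate / concentrate mass) * 100
= (139.05 / 228) * 100
= 0.6098684211 * 100
= 60.9868%

60.9868%


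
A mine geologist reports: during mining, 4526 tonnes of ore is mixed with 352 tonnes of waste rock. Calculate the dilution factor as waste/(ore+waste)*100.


7.2161%

Total material = ore + waste
= 4526 + 352 = 4878 tonnes
Dilution = waste / total * 100
= 352 / 4878 * 100
= 0.07216072161 * 100
= 7.2161%
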